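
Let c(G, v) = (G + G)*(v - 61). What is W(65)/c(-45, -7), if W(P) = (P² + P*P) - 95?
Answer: 557/408 ≈ 1.3652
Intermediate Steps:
c(G, v) = 2*G*(-61 + v) (c(G, v) = (2*G)*(-61 + v) = 2*G*(-61 + v))
W(P) = -95 + 2*P² (W(P) = (P² + P²) - 95 = 2*P² - 95 = -95 + 2*P²)
W(65)/c(-45, -7) = (-95 + 2*65²)/((2*(-45)*(-61 - 7))) = (-95 + 2*4225)/((2*(-45)*(-68))) = (-95 + 8450)/6120 = 8355*(1/6120) = 557/408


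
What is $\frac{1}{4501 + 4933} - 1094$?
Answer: $- \frac{10320795}{9434} \approx -1094.0$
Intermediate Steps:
$\frac{1}{4501 + 4933} - 1094 = \frac{1}{9434} - 1094 = - \frac{10320795}{9434}$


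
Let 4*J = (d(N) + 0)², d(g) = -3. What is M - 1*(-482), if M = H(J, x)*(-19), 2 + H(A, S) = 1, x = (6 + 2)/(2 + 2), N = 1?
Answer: 501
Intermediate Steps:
x = 2 (x = 8/4 = 8*(¼) = 2)
J = 9/4 (J = (-3 + 0)²/4 = (¼)*(-3)² = (¼)*9 = 9/4 ≈ 2.2500)
H(A, S) = -1 (H(A, S) = -2 + 1 = -1)
M = 19 (M = -1*(-19) = 19)
M - 1*(-482) = 19 - 1*(-482) = 19 + 482 = 501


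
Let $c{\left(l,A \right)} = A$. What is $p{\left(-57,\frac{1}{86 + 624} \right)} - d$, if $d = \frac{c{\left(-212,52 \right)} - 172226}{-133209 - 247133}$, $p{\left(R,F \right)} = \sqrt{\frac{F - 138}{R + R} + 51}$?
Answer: $- \frac{86087}{190171} + \frac{\sqrt{85511470965}}{40470} \approx 6.773$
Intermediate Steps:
$p{\left(R,F \right)} = \sqrt{51 + \frac{-138 + F}{2 R}}$ ($p{\left(R,F \right)} = \sqrt{\frac{-138 + F}{2 R} + 51} = \sqrt{51 + \frac{-138 + F}{2 R}}$)
$d = \frac{86087}{190171}$ ($d = \frac{52 - 172226}{-133209 - 247133} = - \frac{172174}{-380342} = \left(-172174\right) \left(- \frac{1}{380342}\right) = \frac{86087}{190171} \approx 0.45268$)
$p{\left(-57,\frac{1}{86 + 624} \right)} - d = \frac{\sqrt{2} \sqrt{\frac{-138 + \frac{1}{86 + 624} + 102 \left(-57\right)}{-57}}}{2} - \frac{86087}{190171} = \frac{\sqrt{2} \sqrt{- \frac{-138 + \frac{1}{710} - 5814}{57}}}{2} - \frac{86087}{190171} = \frac{\sqrt{2} \sqrt{\left(- \frac{1}{57}\right) \left(- \frac{4225919}{710}\right)}}{2} - \frac{86087}{190171} = \frac{\sqrt{2} \sqrt{\frac{4225919}{40470}}}{2} - \frac{86087}{190171} = \frac{\sqrt{2} \frac{\sqrt{171022941930}}{40470}}{2} - \frac{86087}{190171} = \frac{\sqrt{85511470965}}{40470} - \frac{86087}{190171} = - \frac{86087}{190171} + \frac{\sqrt{85511470965}}{40470}$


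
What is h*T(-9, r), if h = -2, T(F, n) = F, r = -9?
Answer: 18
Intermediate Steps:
h*T(-9, r) = -2*(-9) = 18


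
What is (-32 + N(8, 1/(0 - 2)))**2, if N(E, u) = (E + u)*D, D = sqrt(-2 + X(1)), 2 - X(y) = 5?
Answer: 2971/4 - 480*I*sqrt(5) ≈ 742.75 - 1073.3*I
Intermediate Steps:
X(y) = -3 (X(y) = 2 - 1*5 = 2 - 5 = -3)
D = I*sqrt(5) (D = sqrt(-2 - 3) = sqrt(-5) = I*sqrt(5) ≈ 2.2361*I)
N(E, u) = I*sqrt(5)*(E + u) (N(E, u) = (E + u)*(I*sqrt(5)) = I*sqrt(5)*(E + u))
(-32 + N(8, 1/(0 - 2)))**2 = (-32 + I*sqrt(5)*(8 + 1/(0 - 2)))**2 = (-32 + I*sqrt(5)*(8 + 1/(-2)))**2 = (-32 + I*sqrt(5)*(8 - 1/2))**2 = (-32 + I*sqrt(5)*(15/2))**2 = (-32 + 15*I*sqrt(5)/2)**2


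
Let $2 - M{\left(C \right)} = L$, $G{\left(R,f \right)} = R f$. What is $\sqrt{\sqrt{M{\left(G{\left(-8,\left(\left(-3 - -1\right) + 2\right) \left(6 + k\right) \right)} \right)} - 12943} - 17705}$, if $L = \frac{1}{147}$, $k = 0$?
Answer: $\frac{\sqrt{-7807905 + 42 i \sqrt{1426746}}}{21} \approx 0.42747 + 133.06 i$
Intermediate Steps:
$L = \frac{1}{147} \approx 0.0068027$
$M{\left(C \right)} = \frac{293}{147}$ ($M{\left(C \right)} = 2 - \frac{1}{147} = \frac{293}{147}$)
$\sqrt{\sqrt{M{\left(G{\left(-8,\left(\left(-3 - -1\right) + 2\right) \left(6 + k\right) \right)} \right)} - 12943} - 17705} = \sqrt{\sqrt{\frac{293}{147} - 12943} - 17705} = \sqrt{\sqrt{- \frac{1902328}{147}} - 17705} = \sqrt{\frac{2 i \sqrt{1426746}}{21} - 17705} = \sqrt{-17705 + \frac{2 i \sqrt{1426746}}{21}}$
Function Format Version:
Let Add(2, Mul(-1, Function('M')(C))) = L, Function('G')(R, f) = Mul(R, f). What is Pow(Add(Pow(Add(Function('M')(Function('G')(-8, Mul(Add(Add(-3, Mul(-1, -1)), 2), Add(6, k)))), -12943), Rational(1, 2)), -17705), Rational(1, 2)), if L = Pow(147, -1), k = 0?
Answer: Mul(Rational(1, 21), Pow(Add(-7807905, Mul(42, I, Pow(1426746, Rational(1, 2)))), Rational(1, 2))) ≈ Add(0.42747, Mul(133.06, I))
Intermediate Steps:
L = Rational(1, 147) ≈ 0.0068027
Function('M')(C) = Rational(293, 147) (Function('M')(C) = Add(2, Mul(-1, Rational(1, 147))) = Add(2, Rational(-1, 147)) = Rational(293, 147))
Pow(Add(Pow(Add(Function('M')(Function('G')(-8, Mul(Add(Add(-3, Mul(-1, -1)), 2), Add(6, k)))), -12943), Rational(1, 2)), -17705), Rational(1, 2)) = Pow(Add(Pow(Add(Rational(293, 147), -12943), Rational(1, 2)), -17705), Rational(1, 2)) = Pow(Add(Pow(Rational(-1902328, 147), Rational(1, 2)), -17705), Rational(1, 2)) = Pow(Add(Mul(Rational(2, 21), I, Pow(1426746, Rational(1, 2))), -17705), Rational(1, 2)) = Pow(Add(-17705, Mul(Rational(2, 21), I, Pow(1426746, Rational(1, 2)))), Rational(1, 2))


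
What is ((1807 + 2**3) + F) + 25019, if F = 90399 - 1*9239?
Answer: 107994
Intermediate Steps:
F = 81160 (F = 90399 - 9239 = 81160)
((1807 + 2**3) + F) + 25019 = ((1807 + 2**3) + 81160) + 25019 = ((1807 + 8) + 81160) + 25019 = (1815 + 81160) + 25019 = 82975 + 25019 = 107994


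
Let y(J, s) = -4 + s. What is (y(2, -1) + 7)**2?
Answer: 4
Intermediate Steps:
(y(2, -1) + 7)**2 = ((-4 - 1) + 7)**2 = (-5 + 7)**2 = 2**2 = 4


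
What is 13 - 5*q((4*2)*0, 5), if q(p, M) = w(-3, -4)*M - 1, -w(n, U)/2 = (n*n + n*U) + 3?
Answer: 1218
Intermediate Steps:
w(n, U) = -6 - 2*n² - 2*U*n (w(n, U) = -2*((n*n + n*U) + 3) = -2*((n² + U*n) + 3) = -2*(3 + n² + U*n) = -6 - 2*n² - 2*U*n)
q(p, M) = -1 - 48*M (q(p, M) = (-6 - 2*(-3)² - 2*(-4)*(-3))*M - 1 = (-6 - 2*9 - 24)*M - 1 = (-6 - 18 - 24)*M - 1 = -48*M - 1 = -1 - 48*M)
13 - 5*q((4*2)*0, 5) = 13 - 5*(-1 - 48*5) = 13 - 5*(-1 - 240) = 13 - 5*(-241) = 13 + 1205 = 1218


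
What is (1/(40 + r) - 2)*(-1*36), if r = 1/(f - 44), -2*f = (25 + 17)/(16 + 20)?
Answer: 380169/5347 ≈ 71.099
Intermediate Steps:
f = -7/12 (f = -(25 + 17)/(2*(16 + 20)) = -21/36 = -1/2*7/6 = -7/12 ≈ -0.58333)
r = -12/535 (r = 1/(-7/12 - 44) = 1/(-535/12) = -12/535 ≈ -0.022430)
(1/(40 + r) - 2)*(-1*36) = (1/(40 - 12/535) - 2)*(-1*36) = (1/(21388/535) - 2)*(-36) = (535/21388 - 2)*(-36) = -42241/21388*(-36) = 380169/5347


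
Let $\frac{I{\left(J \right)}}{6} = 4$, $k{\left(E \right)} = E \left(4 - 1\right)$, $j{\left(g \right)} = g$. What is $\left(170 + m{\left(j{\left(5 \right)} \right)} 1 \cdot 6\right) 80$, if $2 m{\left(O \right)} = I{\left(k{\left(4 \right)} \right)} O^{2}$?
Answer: $157600$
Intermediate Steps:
$k{\left(E \right)} = 3 E$ ($k{\left(E \right)} = E 3 = 3 E$)
$I{\left(J \right)} = 24$ ($I{\left(J \right)} = 6 \cdot 4 = 24$)
$m{\left(O \right)} = 12 O^{2}$ ($m{\left(O \right)} = \frac{24 O^{2}}{2} = 12 O^{2}$)
$\left(170 + m{\left(j{\left(5 \right)} \right)} 1 \cdot 6\right) 80 = \left(170 + 12 \cdot 5^{2} \cdot 1 \cdot 6\right) 80 = \left(170 + 12 \cdot 25 \cdot 1 \cdot 6\right) 80 = \left(170 + 300 \cdot 1 \cdot 6\right) 80 = \left(170 + 300 \cdot 6\right) 80 = \left(170 + 1800\right) 80 = 1970 \cdot 80 = 157600$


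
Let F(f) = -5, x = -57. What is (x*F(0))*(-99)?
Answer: -28215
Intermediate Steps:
(x*F(0))*(-99) = -57*(-5)*(-99) = 285*(-99) = -28215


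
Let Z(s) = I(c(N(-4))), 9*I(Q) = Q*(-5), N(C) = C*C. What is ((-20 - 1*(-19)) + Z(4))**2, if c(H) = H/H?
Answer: 196/81 ≈ 2.4198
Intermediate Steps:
N(C) = C**2
c(H) = 1
I(Q) = -5*Q/9 (I(Q) = (Q*(-5))/9 = (-5*Q)/9 = -5*Q/9)
Z(s) = -5/9 (Z(s) = -5/9*1 = -5/9)
((-20 - 1*(-19)) + Z(4))**2 = ((-20 - 1*(-19)) - 5/9)**2 = ((-20 + 19) - 5/9)**2 = (-1 - 5/9)**2 = (-14/9)**2 = 196/81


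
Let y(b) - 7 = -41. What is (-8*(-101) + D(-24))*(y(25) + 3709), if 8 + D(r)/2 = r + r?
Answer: 2557800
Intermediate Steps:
y(b) = -34 (y(b) = 7 - 41 = -34)
D(r) = -16 + 4*r (D(r) = -16 + 2*(r + r) = -16 + 2*(2*r) = -16 + 4*r)
(-8*(-101) + D(-24))*(y(25) + 3709) = (-8*(-101) + (-16 + 4*(-24)))*(-34 + 3709) = (808 + (-16 - 96))*3675 = (808 - 112)*3675 = 696*3675 = 2557800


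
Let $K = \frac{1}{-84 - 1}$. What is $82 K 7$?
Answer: $- \frac{574}{85} \approx -6.7529$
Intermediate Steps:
$K = - \frac{1}{85}$ ($K = \frac{1}{-85} = - \frac{1}{85} \approx -0.011765$)
$82 K 7 = 82 \left(- \frac{1}{85}\right) 7 = \left(- \frac{82}{85}\right) 7 = - \frac{574}{85}$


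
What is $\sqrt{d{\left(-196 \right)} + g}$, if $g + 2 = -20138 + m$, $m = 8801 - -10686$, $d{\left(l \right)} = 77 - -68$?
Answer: $2 i \sqrt{127} \approx 22.539 i$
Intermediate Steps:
$d{\left(l \right)} = 145$ ($d{\left(l \right)} = 77 + 68 = 145$)
$m = 19487$ ($m = 8801 + 10686 = 19487$)
$g = -653$ ($g = -2 + \left(-20138 + 19487\right) = -2 - 651 = -653$)
$\sqrt{d{\left(-196 \right)} + g} = \sqrt{145 - 653} = \sqrt{-508} = 2 i \sqrt{127}$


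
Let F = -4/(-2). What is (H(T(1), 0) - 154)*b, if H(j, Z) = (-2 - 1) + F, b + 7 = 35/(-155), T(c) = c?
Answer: 1120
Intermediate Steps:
F = 2 (F = -4*(-½) = 2)
b = -224/31 (b = -7 + 35/(-155) = -7 + 35*(-1/155) = -7 - 7/31 = -224/31 ≈ -7.2258)
H(j, Z) = -1 (H(j, Z) = (-2 - 1) + 2 = -3 + 2 = -1)
(H(T(1), 0) - 154)*b = (-1 - 154)*(-224/31) = -155*(-224/31) = 1120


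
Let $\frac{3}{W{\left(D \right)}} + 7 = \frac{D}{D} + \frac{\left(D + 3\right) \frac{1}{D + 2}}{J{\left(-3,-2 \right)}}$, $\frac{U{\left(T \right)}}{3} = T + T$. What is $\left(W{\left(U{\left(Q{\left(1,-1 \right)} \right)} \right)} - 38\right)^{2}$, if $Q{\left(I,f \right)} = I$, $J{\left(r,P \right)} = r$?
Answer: $\frac{427716}{289} \approx 1480.0$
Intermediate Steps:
$U{\left(T \right)} = 6 T$ ($U{\left(T \right)} = 3 \left(T + T\right) = 3 \cdot 2 T = 6 T$)
$W{\left(D \right)} = \frac{3}{-6 - \frac{3 + D}{3 \left(2 + D\right)}}$ ($W{\left(D \right)} = \frac{3}{-7 + \left(\frac{D}{D} + \frac{\left(D + 3\right) \frac{1}{D + 2}}{-3}\right)} = \frac{3}{-7 + \left(1 + \frac{3 + D}{2 + D} \left(- \frac{1}{3}\right)\right)} = \frac{3}{-7 + \left(1 - \frac{3 + D}{3 \left(2 + D\right)}\right)} = \frac{3}{-6 - \frac{3 + D}{3 \left(2 + D\right)}}$)
$\left(W{\left(U{\left(Q{\left(1,-1 \right)} \right)} \right)} - 38\right)^{2} = \left(\frac{9 \left(-2 - 6 \cdot 1\right)}{39 + 19 \cdot 6 \cdot 1} - 38\right)^{2} = \left(\frac{9 \left(-2 - 6\right)}{39 + 19 \cdot 6} - 38\right)^{2} = \left(\frac{9 \left(-2 - 6\right)}{39 + 114} - 38\right)^{2} = \left(9 \cdot \frac{1}{153} \left(-8\right) - 38\right)^{2} = \left(- \frac{8}{17} - 38\right)^{2} = \left(- \frac{654}{17}\right)^{2} = \frac{427716}{289}$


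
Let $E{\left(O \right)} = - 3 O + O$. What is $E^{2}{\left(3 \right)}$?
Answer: $36$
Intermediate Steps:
$E{\left(O \right)} = - 2 O$
$E^{2}{\left(3 \right)} = \left(\left(-2\right) 3\right)^{2} = \left(-6\right)^{2} = 36$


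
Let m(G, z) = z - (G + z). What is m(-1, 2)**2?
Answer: 1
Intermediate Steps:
m(G, z) = -G (m(G, z) = z + (-G - z) = -G)
m(-1, 2)**2 = (-1*(-1))**2 = 1**2 = 1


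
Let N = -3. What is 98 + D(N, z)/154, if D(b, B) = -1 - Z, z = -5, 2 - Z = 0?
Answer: 15089/154 ≈ 97.980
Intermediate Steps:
Z = 2 (Z = 2 - 1*0 = 2 + 0 = 2)
D(b, B) = -3 (D(b, B) = -1 - 1*2 = -1 - 2 = -3)
98 + D(N, z)/154 = 98 - 3/154 = 15089/154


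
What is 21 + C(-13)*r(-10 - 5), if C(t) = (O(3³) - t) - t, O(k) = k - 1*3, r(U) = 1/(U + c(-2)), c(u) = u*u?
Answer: 181/11 ≈ 16.455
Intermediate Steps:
c(u) = u²
r(U) = 1/(4 + U) (r(U) = 1/(U + (-2)²) = 1/(U + 4) = 1/(4 + U))
O(k) = -3 + k (O(k) = k - 3 = -3 + k)
C(t) = 24 - 2*t (C(t) = ((-3 + 3³) - t) - t = ((-3 + 27) - t) - t = (24 - t) - t = 24 - 2*t)
21 + C(-13)*r(-10 - 5) = 21 + (24 - 2*(-13))/(4 + (-10 - 5)) = 21 + (24 + 26)/(4 - 15) = 21 + 50/(-11) = 21 + 50*(-1/11) = 21 - 50/11 = 181/11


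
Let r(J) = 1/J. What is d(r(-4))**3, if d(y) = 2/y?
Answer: -512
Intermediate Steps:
d(r(-4))**3 = (2/(1/(-4)))**3 = (2/(-1/4))**3 = (2*(-4))**3 = (-8)**3 = -512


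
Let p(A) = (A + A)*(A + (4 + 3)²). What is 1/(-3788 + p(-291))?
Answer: 1/137056 ≈ 7.2963e-6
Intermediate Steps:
p(A) = 2*A*(49 + A) (p(A) = (2*A)*(A + 7²) = (2*A)*(A + 49) = (2*A)*(49 + A) = 2*A*(49 + A))
1/(-3788 + p(-291)) = 1/(-3788 + 2*(-291)*(49 - 291)) = 1/(-3788 + 2*(-291)*(-242)) = 1/(-3788 + 140844) = 1/137056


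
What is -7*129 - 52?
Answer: -955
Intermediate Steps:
-7*129 - 52 = -903 - 52 = -955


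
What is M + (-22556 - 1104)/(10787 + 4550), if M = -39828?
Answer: -87266528/2191 ≈ -39830.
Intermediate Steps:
M + (-22556 - 1104)/(10787 + 4550) = -39828 + (-22556 - 1104)/(10787 + 4550) = -39828 - 23660/15337 = -39828 - 23660*1/15337 = -39828 - 3380/2191 = -87266528/2191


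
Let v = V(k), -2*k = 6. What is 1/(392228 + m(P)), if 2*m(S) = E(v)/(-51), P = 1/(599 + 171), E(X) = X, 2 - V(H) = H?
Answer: 102/40007251 ≈ 2.5495e-6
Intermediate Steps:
k = -3 (k = -½*6 = -3)
V(H) = 2 - H
v = 5 (v = 2 - 1*(-3) = 2 + 3 = 5)
P = 1/770 ≈ 0.0012987
m(S) = -5/102 (m(S) = (5/(-51))/2 = (5*(-1/51))/2 = (½)*(-5/51) = -5/102)
1/(392228 + m(P)) = 1/(392228 - 5/102) = 1/(40007251/102) = 102/40007251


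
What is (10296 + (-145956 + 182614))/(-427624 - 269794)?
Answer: -23477/348709 ≈ -0.067325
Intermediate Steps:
(10296 + (-145956 + 182614))/(-427624 - 269794) = (10296 + 36658)/(-697418) = 46954*(-1/697418) = -23477/348709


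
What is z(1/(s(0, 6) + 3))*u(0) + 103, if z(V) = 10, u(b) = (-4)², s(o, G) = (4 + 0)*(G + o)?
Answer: 263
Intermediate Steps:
s(o, G) = 4*G + 4*o (s(o, G) = 4*(G + o) = 4*G + 4*o)
u(b) = 16
z(1/(s(0, 6) + 3))*u(0) + 103 = 10*16 + 103 = 160 + 103 = 263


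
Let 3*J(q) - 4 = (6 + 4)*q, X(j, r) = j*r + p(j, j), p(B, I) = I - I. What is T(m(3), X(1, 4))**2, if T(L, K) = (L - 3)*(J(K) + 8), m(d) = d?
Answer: 0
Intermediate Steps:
p(B, I) = 0
X(j, r) = j*r (X(j, r) = j*r + 0 = j*r)
J(q) = 4/3 + 10*q/3 (J(q) = 4/3 + ((6 + 4)*q)/3 = 4/3 + (10*q)/3 = 4/3 + 10*q/3)
T(L, K) = (-3 + L)*(28/3 + 10*K/3) (T(L, K) = (L - 3)*((4/3 + 10*K/3) + 8) = (-3 + L)*(28/3 + 10*K/3))
T(m(3), X(1, 4))**2 = (-28 - 10*4 + (28/3)*3 + (10/3)*(1*4)*3)**2 = (-28 - 10*4 + 28 + (10/3)*4*3)**2 = (-28 - 40 + 28 + 40)**2 = 0**2 = 0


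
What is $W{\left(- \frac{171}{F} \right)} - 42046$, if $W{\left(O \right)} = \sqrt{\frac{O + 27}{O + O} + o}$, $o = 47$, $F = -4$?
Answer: $-42046 + \frac{\sqrt{69046}}{38} \approx -42039.0$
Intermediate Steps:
$W{\left(O \right)} = \sqrt{47 + \frac{27 + O}{2 O}}$ ($W{\left(O \right)} = \sqrt{\frac{O + 27}{O + O} + 47} = \sqrt{\frac{27 + O}{2 O} + 47} = \sqrt{47 + \frac{27 + O}{2 O}}$)
$W{\left(- \frac{171}{F} \right)} - 42046 = \frac{\sqrt{190 + \frac{54}{\left(-171\right) \frac{1}{-4}}}}{2} - 42046 = \frac{\sqrt{190 + \frac{54}{\left(-171\right) \left(- \frac{1}{4}\right)}}}{2} - 42046 = \frac{\sqrt{190 + \frac{54}{\frac{171}{4}}}}{2} - 42046 = \frac{\sqrt{190 + 54 \cdot \frac{4}{171}}}{2} - 42046 = \frac{\sqrt{190 + \frac{24}{19}}}{2} - 42046 = \frac{\sqrt{\frac{3634}{19}}}{2} - 42046 = \frac{\frac{1}{19} \sqrt{69046}}{2} - 42046 = \frac{\sqrt{69046}}{38} - 42046 = -42046 + \frac{\sqrt{69046}}{38}$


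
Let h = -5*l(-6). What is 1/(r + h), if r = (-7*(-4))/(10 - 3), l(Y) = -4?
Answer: 1/24 ≈ 0.041667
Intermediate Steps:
h = 20 (h = -5*(-4) = 20)
r = 4 (r = 28/7 = 28*(⅐) = 4)
1/(r + h) = 1/(4 + 20) = 1/24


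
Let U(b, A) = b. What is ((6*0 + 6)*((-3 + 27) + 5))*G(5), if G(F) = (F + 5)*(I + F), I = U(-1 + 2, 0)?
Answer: 10440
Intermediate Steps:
I = 1 (I = -1 + 2 = 1)
G(F) = (1 + F)*(5 + F) (G(F) = (F + 5)*(1 + F) = (5 + F)*(1 + F) = (1 + F)*(5 + F))
((6*0 + 6)*((-3 + 27) + 5))*G(5) = ((6*0 + 6)*((-3 + 27) + 5))*(5 + 5² + 6*5) = ((0 + 6)*(24 + 5))*(5 + 25 + 30) = (6*29)*60 = 174*60 = 10440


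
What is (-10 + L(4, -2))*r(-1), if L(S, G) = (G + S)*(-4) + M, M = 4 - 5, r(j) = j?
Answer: 19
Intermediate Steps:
M = -1
L(S, G) = -1 - 4*G - 4*S (L(S, G) = (G + S)*(-4) - 1 = (-4*G - 4*S) - 1 = -1 - 4*G - 4*S)
(-10 + L(4, -2))*r(-1) = (-10 + (-1 - 4*(-2) - 4*4))*(-1) = (-10 + (-1 + 8 - 16))*(-1) = (-10 - 9)*(-1) = -19*(-1) = 19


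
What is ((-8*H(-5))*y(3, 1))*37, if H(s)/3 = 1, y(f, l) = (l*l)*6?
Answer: -5328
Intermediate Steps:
y(f, l) = 6*l**2 (y(f, l) = l**2*6 = 6*l**2)
H(s) = 3 (H(s) = 3*1 = 3)
((-8*H(-5))*y(3, 1))*37 = ((-8*3)*(6*1**2))*37 = -144*37 = -5328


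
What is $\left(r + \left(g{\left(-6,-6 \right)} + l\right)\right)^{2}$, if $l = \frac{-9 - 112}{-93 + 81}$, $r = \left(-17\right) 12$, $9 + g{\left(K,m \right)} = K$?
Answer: $\frac{6285049}{144} \approx 43646.0$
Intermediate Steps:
$g{\left(K,m \right)} = -9 + K$
$r = -204$
$l = \frac{121}{12}$ ($l = - \frac{121}{-12} = \left(-121\right) \left(- \frac{1}{12}\right) = \frac{121}{12} \approx 10.083$)
$\left(r + \left(g{\left(-6,-6 \right)} + l\right)\right)^{2} = \left(-204 + \left(\left(-9 - 6\right) + \frac{121}{12}\right)\right)^{2} = \left(-204 + \left(-15 + \frac{121}{12}\right)\right)^{2} = \left(-204 - \frac{59}{12}\right)^{2} = \left(- \frac{2507}{12}\right)^{2} = \frac{6285049}{144}$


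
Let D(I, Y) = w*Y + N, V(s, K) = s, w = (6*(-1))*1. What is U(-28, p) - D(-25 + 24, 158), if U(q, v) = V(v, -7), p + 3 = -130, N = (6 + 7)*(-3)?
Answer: 854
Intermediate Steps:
w = -6 (w = -6*1 = -6)
N = -39 (N = 13*(-3) = -39)
p = -133 (p = -3 - 130 = -133)
D(I, Y) = -39 - 6*Y (D(I, Y) = -6*Y - 39 = -39 - 6*Y)
U(q, v) = v
U(-28, p) - D(-25 + 24, 158) = -133 - (-39 - 6*158) = -133 - (-39 - 948) = -133 - 1*(-987) = -133 + 987 = 854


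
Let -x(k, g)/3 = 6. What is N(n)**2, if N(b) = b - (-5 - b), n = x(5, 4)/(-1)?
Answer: 1681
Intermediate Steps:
x(k, g) = -18 (x(k, g) = -3*6 = -18)
n = 18 (n = -18/(-1) = -18*(-1) = 18)
N(b) = 5 + 2*b (N(b) = b + (5 + b) = 5 + 2*b)
N(n)**2 = (5 + 2*18)**2 = (5 + 36)**2 = 41**2 = 1681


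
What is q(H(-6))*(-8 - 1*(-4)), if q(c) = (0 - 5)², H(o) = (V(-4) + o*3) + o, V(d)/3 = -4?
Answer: -100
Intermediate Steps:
V(d) = -12 (V(d) = 3*(-4) = -12)
H(o) = -12 + 4*o (H(o) = (-12 + o*3) + o = (-12 + 3*o) + o = -12 + 4*o)
q(c) = 25 (q(c) = (-5)² = 25)
q(H(-6))*(-8 - 1*(-4)) = 25*(-8 - 1*(-4)) = 25*(-8 + 4) = 25*(-4) = -100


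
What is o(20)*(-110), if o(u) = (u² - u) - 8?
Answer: -40920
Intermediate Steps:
o(u) = -8 + u² - u
o(20)*(-110) = (-8 + 20² - 1*20)*(-110) = (-8 + 400 - 20)*(-110) = 372*(-110) = -40920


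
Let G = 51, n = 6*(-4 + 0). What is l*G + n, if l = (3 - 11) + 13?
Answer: 231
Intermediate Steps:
n = -24 (n = 6*(-4) = -24)
l = 5 (l = -8 + 13 = 5)
l*G + n = 5*51 - 24 = 255 - 24 = 231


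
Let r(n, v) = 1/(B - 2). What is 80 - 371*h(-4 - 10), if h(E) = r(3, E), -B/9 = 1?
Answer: 1251/11 ≈ 113.73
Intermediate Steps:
B = -9 (B = -9*1 = -9)
r(n, v) = -1/11 (r(n, v) = 1/(-9 - 2) = 1/(-11) = -1/11)
h(E) = -1/11
80 - 371*h(-4 - 10) = 80 - 371*(-1/11) = 80 + 371/11 = 1251/11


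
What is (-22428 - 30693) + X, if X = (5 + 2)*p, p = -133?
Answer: -54052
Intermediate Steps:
X = -931 (X = (5 + 2)*(-133) = 7*(-133) = -931)
(-22428 - 30693) + X = (-22428 - 30693) - 931 = -53121 - 931 = -54052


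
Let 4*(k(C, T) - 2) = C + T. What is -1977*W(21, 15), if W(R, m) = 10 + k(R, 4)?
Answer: -144321/4 ≈ -36080.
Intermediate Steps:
k(C, T) = 2 + C/4 + T/4 (k(C, T) = 2 + (C + T)/4 = 2 + (C/4 + T/4) = 2 + C/4 + T/4)
W(R, m) = 13 + R/4 (W(R, m) = 10 + (2 + R/4 + (¼)*4) = 10 + (2 + R/4 + 1) = 10 + (3 + R/4) = 13 + R/4)
-1977*W(21, 15) = -1977*(13 + (¼)*21) = -1977*(13 + 21/4) = -1977*73/4 = -144321/4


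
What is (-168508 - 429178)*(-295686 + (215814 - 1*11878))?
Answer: 54837690500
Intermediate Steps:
(-168508 - 429178)*(-295686 + (215814 - 1*11878)) = -597686*(-295686 + (215814 - 11878)) = -597686*(-295686 + 203936) = -597686*(-91750) = 54837690500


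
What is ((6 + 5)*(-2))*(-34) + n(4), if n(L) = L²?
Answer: 764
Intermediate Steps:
((6 + 5)*(-2))*(-34) + n(4) = ((6 + 5)*(-2))*(-34) + 4² = (11*(-2))*(-34) + 16 = -22*(-34) + 16 = 748 + 16 = 764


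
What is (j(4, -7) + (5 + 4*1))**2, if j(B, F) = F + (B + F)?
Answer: 1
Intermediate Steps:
j(B, F) = B + 2*F
(j(4, -7) + (5 + 4*1))**2 = ((4 + 2*(-7)) + (5 + 4*1))**2 = ((4 - 14) + (5 + 4))**2 = (-10 + 9)**2 = (-1)**2 = 1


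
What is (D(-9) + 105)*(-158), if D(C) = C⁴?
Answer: -1053228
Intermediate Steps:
(D(-9) + 105)*(-158) = ((-9)⁴ + 105)*(-158) = (6561 + 105)*(-158) = 6666*(-158) = -1053228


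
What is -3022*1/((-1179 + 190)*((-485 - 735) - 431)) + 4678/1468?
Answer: 3816992273/1198503826 ≈ 3.1848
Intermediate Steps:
-3022*1/((-1179 + 190)*((-485 - 735) - 431)) + 4678/1468 = -3022*(-1/(989*(-1220 - 431))) + 4678*(1/1468) = -3022/((-989*(-1651))) + 2339/734 = -3022/1632839 + 2339/734 = 3816992273/1198503826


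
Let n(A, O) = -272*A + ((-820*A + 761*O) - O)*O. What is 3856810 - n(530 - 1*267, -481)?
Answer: -275638474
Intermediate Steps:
n(A, O) = -272*A + O*(-820*A + 760*O) (n(A, O) = -272*A + (-820*A + 760*O)*O = -272*A + O*(-820*A + 760*O))
3856810 - n(530 - 1*267, -481) = 3856810 - (-272*(530 - 1*267) + 760*(-481)² - 820*(530 - 1*267)*(-481)) = 3856810 - (-272*(530 - 267) + 760*231361 - 820*(530 - 267)*(-481)) = 3856810 - (-272*263 + 175834360 - 820*263*(-481)) = 3856810 - (-71536 + 175834360 + 103732460) = 3856810 - 1*279495284 = 3856810 - 279495284 = -275638474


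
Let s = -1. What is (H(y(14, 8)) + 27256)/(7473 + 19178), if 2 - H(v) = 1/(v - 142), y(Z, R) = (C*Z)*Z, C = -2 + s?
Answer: 19898341/19455230 ≈ 1.0228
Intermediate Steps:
C = -3 (C = -2 - 1 = -3)
y(Z, R) = -3*Z² (y(Z, R) = (-3*Z)*Z = -3*Z²)
H(v) = 2 - 1/(-142 + v) (H(v) = 2 - 1/(v - 142) = 2 - 1/(-142 + v))
(H(y(14, 8)) + 27256)/(7473 + 19178) = ((-285 + 2*(-3*14²))/(-142 - 3*14²) + 27256)/(7473 + 19178) = ((-285 + 2*(-3*196))/(-142 - 3*196) + 27256)/26651 = ((-285 + 2*(-588))/(-142 - 588) + 27256)*(1/26651) = ((-285 - 1176)/(-730) + 27256)*(1/26651) = (-1/730*(-1461) + 27256)*(1/26651) = (1461/730 + 27256)*(1/26651) = (19898341/730)*(1/26651) = 19898341/19455230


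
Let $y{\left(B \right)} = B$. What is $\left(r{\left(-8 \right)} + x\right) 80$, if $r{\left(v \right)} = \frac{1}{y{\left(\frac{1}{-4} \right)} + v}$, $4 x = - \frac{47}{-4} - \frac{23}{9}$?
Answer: $\frac{17245}{99} \approx 174.19$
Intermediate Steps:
$x = \frac{331}{144}$ ($x = \frac{- \frac{47}{-4} - \frac{23}{9}}{4} = \frac{\left(-47\right) \left(- \frac{1}{4}\right) - \frac{23}{9}}{4} = \frac{\frac{47}{4} - \frac{23}{9}}{4} = \frac{1}{4} \cdot \frac{331}{36} = \frac{331}{144} \approx 2.2986$)
$r{\left(v \right)} = \frac{1}{- \frac{1}{4} + v}$ ($r{\left(v \right)} = \frac{1}{\frac{1}{-4} + v} = \frac{1}{- \frac{1}{4} + v}$)
$\left(r{\left(-8 \right)} + x\right) 80 = \left(\frac{4}{-1 + 4 \left(-8\right)} + \frac{331}{144}\right) 80 = \left(\frac{4}{-1 - 32} + \frac{331}{144}\right) 80 = \left(\frac{4}{-33} + \frac{331}{144}\right) 80 = \left(4 \left(- \frac{1}{33}\right) + \frac{331}{144}\right) 80 = \left(- \frac{4}{33} + \frac{331}{144}\right) 80 = \frac{3449}{1584} \cdot 80 = \frac{17245}{99}$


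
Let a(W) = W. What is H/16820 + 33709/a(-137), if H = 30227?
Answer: -562844281/2304340 ≈ -244.25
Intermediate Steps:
H/16820 + 33709/a(-137) = 30227/16820 + 33709/(-137) = 30227*(1/16820) + 33709*(-1/137) = 30227/16820 - 33709/137 = -562844281/2304340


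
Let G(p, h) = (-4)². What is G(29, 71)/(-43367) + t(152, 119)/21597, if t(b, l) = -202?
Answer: -9105686/936597099 ≈ -0.0097221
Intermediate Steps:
G(p, h) = 16
G(29, 71)/(-43367) + t(152, 119)/21597 = 16/(-43367) - 202/21597 = 16*(-1/43367) - 202*1/21597 = -16/43367 - 202/21597 = -9105686/936597099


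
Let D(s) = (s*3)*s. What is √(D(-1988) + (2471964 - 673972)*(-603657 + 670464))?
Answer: 2*√30032576994 ≈ 3.4660e+5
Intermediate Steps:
D(s) = 3*s² (D(s) = (3*s)*s = 3*s²)
√(D(-1988) + (2471964 - 673972)*(-603657 + 670464)) = √(3*(-1988)² + (2471964 - 673972)*(-603657 + 670464)) = √(3*3952144 + 1797992*66807) = √(11856432 + 120118451544) = √120130307976 = 2*√30032576994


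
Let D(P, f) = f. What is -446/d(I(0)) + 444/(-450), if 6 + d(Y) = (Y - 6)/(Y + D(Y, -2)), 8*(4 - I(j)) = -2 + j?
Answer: 296536/4575 ≈ 64.817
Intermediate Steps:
I(j) = 17/4 - j/8 (I(j) = 4 - (-2 + j)/8 = 4 + (¼ - j/8) = 17/4 - j/8)
d(Y) = -6 + (-6 + Y)/(-2 + Y) (d(Y) = -6 + (Y - 6)/(Y - 2) = -6 + (-6 + Y)/(-2 + Y))
-446/d(I(0)) + 444/(-450) = -446*(-2 + (17/4 - ⅛*0))/(6 - 5*(17/4 - ⅛*0)) + 444/(-450) = -446*(-2 + (17/4 + 0))/(6 - 5*(17/4 + 0)) + 444*(-1/450) = -446*(-2 + 17/4)/(6 - 5*17/4) - 74/75 = -446*9/(4*(6 - 85/4)) - 74/75 = -446/((4/9)*(-61/4)) - 74/75 = -446/(-61/9) - 74/75 = -446*(-9/61) - 74/75 = 4014/61 - 74/75 = 296536/4575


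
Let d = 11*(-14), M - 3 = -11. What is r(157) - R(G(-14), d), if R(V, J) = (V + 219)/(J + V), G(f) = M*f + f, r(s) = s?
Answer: 9109/56 ≈ 162.66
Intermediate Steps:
M = -8 (M = 3 - 11 = -8)
G(f) = -7*f (G(f) = -8*f + f = -7*f)
d = -154
R(V, J) = (219 + V)/(J + V)
r(157) - R(G(-14), d) = 157 - (219 - 7*(-14))/(-154 - 7*(-14)) = 157 - (219 + 98)/(-154 + 98) = 157 - 317/(-56) = 157 - (-1)*317/56 = 157 - 1*(-317/56) = 157 + 317/56 = 9109/56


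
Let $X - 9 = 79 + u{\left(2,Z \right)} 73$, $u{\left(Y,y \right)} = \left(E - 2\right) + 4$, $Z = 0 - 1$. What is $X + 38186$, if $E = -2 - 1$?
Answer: $38201$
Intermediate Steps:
$E = -3$
$Z = -1$ ($Z = 0 - 1 = -1$)
$u{\left(Y,y \right)} = -1$ ($u{\left(Y,y \right)} = \left(-3 - 2\right) + 4 = -5 + 4 = -1$)
$X = 15$ ($X = 9 + \left(79 - 73\right) = 9 + 6 = 15$)
$X + 38186 = 15 + 38186 = 38201$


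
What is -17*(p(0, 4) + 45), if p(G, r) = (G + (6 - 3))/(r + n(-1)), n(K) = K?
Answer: -782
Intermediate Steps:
p(G, r) = (3 + G)/(-1 + r) (p(G, r) = (G + (6 - 3))/(r - 1) = (G + 3)/(-1 + r) = (3 + G)/(-1 + r))
-17*(p(0, 4) + 45) = -17*((3 + 0)/(-1 + 4) + 45) = -17*(3/3 + 45) = -17*((⅓)*3 + 45) = -17*(1 + 45) = -17*46 = -782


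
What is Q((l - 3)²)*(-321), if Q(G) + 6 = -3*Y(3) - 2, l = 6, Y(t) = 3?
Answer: 5457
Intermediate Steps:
Q(G) = -17 (Q(G) = -6 + (-3*3 - 2) = -6 + (-9 - 2) = -6 - 11 = -17)
Q((l - 3)²)*(-321) = -17*(-321) = 5457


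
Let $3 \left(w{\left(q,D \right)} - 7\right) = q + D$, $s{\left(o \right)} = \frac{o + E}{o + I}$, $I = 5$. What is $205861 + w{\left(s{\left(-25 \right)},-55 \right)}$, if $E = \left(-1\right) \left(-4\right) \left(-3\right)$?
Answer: $\frac{12351017}{60} \approx 2.0585 \cdot 10^{5}$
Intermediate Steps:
$E = -12$ ($E = 4 \left(-3\right) = -12$)
$s{\left(o \right)} = \frac{-12 + o}{5 + o}$ ($s{\left(o \right)} = \frac{o - 12}{o + 5} = \frac{-12 + o}{5 + o}$)
$w{\left(q,D \right)} = 7 + \frac{D}{3} + \frac{q}{3}$ ($w{\left(q,D \right)} = 7 + \frac{q + D}{3} = 7 + \frac{D + q}{3} = 7 + \left(\frac{D}{3} + \frac{q}{3}\right) = 7 + \frac{D}{3} + \frac{q}{3}$)
$205861 + w{\left(s{\left(-25 \right)},-55 \right)} = 205861 + \left(7 + \frac{1}{3} \left(-55\right) + \frac{\frac{1}{5 - 25} \left(-12 - 25\right)}{3}\right) = 205861 + \left(7 - \frac{55}{3} + \frac{\frac{1}{-20} \left(-37\right)}{3}\right) = 205861 + \left(7 - \frac{55}{3} + \frac{\left(- \frac{1}{20}\right) \left(-37\right)}{3}\right) = 205861 + \left(7 - \frac{55}{3} + \frac{1}{3} \cdot \frac{37}{20}\right) = 205861 + \left(7 - \frac{55}{3} + \frac{37}{60}\right) = 205861 - \frac{643}{60} = \frac{12351017}{60}$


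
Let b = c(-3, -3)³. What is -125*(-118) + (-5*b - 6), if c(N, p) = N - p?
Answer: 14744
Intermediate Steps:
b = 0 (b = (-3 - 1*(-3))³ = (-3 + 3)³ = 0³ = 0)
-125*(-118) + (-5*b - 6) = -125*(-118) + (-5*0 - 6) = 14750 + (0 - 6) = 14750 - 6 = 14744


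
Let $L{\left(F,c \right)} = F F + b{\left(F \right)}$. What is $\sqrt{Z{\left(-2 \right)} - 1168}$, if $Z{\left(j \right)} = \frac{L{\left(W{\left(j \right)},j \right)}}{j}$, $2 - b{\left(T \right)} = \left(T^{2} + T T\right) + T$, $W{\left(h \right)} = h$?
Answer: $4 i \sqrt{73} \approx 34.176 i$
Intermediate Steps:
$b{\left(T \right)} = 2 - T - 2 T^{2}$ ($b{\left(T \right)} = 2 - \left(\left(T^{2} + T T\right) + T\right) = 2 - \left(\left(T^{2} + T^{2}\right) + T\right) = 2 - \left(2 T^{2} + T\right) = 2 - \left(T + 2 T^{2}\right) = 2 - T - 2 T^{2}$)
$L{\left(F,c \right)} = 2 - F - F^{2}$ ($L{\left(F,c \right)} = F F - \left(-2 + F + 2 F^{2}\right) = F^{2} - \left(-2 + F + 2 F^{2}\right) = 2 - F - F^{2}$)
$Z{\left(j \right)} = \frac{2 - j - j^{2}}{j}$
$\sqrt{Z{\left(-2 \right)} - 1168} = \sqrt{\left(-1 - -2 + \frac{2}{-2}\right) - 1168} = \sqrt{\left(-1 + 2 + 2 \left(- \frac{1}{2}\right)\right) - 1168} = \sqrt{\left(-1 + 2 - 1\right) - 1168} = \sqrt{0 - 1168} = \sqrt{-1168} = 4 i \sqrt{73}$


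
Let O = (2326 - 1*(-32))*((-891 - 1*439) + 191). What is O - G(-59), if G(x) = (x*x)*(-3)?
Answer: -2675319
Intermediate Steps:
G(x) = -3*x**2 (G(x) = x**2*(-3) = -3*x**2)
O = -2685762 (O = (2326 + 32)*((-891 - 439) + 191) = 2358*(-1330 + 191) = 2358*(-1139) = -2685762)
O - G(-59) = -2685762 - (-3)*(-59)**2 = -2685762 - (-3)*3481 = -2685762 - 1*(-10443) = -2685762 + 10443 = -2675319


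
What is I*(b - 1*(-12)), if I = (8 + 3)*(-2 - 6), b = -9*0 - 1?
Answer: -968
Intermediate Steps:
b = -1 (b = 0 - 1 = -1)
I = -88 (I = 11*(-8) = -88)
I*(b - 1*(-12)) = -88*(-1 - 1*(-12)) = -88*(-1 + 12) = -88*11 = -968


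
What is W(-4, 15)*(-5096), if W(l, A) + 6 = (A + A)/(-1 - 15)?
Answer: 40131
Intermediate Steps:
W(l, A) = -6 - A/8 (W(l, A) = -6 + (A + A)/(-1 - 15) = -6 + (2*A)/(-16) = -6 + (2*A)*(-1/16) = -6 - A/8)
W(-4, 15)*(-5096) = (-6 - ⅛*15)*(-5096) = (-6 - 15/8)*(-5096) = -63/8*(-5096) = 40131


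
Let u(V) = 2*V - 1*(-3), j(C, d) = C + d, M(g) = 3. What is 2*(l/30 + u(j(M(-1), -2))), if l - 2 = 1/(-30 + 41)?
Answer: 1673/165 ≈ 10.139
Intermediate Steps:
l = 23/11 (l = 2 + 1/(-30 + 41) = 2 + 1/11 = 23/11 ≈ 2.0909)
u(V) = 3 + 2*V (u(V) = 2*V + 3 = 3 + 2*V)
2*(l/30 + u(j(M(-1), -2))) = 2*((23/11)/30 + (3 + 2*(3 - 2))) = 2*((23/11)*(1/30) + (3 + 2*1)) = 2*(23/330 + (3 + 2)) = 2*(23/330 + 5) = 2*(1673/330) = 1673/165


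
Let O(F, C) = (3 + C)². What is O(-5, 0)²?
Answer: 81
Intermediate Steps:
O(-5, 0)² = ((3 + 0)²)² = (3²)² = 9² = 81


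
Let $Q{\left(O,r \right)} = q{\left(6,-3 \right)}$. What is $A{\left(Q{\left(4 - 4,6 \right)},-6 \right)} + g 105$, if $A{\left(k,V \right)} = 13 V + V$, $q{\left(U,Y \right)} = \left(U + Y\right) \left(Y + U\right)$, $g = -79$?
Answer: $-8379$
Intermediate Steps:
$q{\left(U,Y \right)} = \left(U + Y\right)^{2}$ ($q{\left(U,Y \right)} = \left(U + Y\right) \left(U + Y\right) = \left(U + Y\right)^{2}$)
$Q{\left(O,r \right)} = 9$ ($Q{\left(O,r \right)} = \left(6 - 3\right)^{2} = 3^{2} = 9$)
$A{\left(k,V \right)} = 14 V$
$A{\left(Q{\left(4 - 4,6 \right)},-6 \right)} + g 105 = 14 \left(-6\right) - 8295 = -84 - 8295 = -8379$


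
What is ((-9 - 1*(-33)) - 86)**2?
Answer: 3844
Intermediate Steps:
((-9 - 1*(-33)) - 86)**2 = ((-9 + 33) - 86)**2 = (24 - 86)**2 = (-62)**2 = 3844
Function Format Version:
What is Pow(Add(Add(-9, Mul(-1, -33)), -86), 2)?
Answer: 3844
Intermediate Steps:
Pow(Add(Add(-9, Mul(-1, -33)), -86), 2) = Pow(Add(Add(-9, 33), -86), 2) = Pow(Add(24, -86), 2) = Pow(-62, 2) = 3844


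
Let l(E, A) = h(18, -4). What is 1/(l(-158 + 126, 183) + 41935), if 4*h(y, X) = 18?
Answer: 2/83879 ≈ 2.3844e-5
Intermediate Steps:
h(y, X) = 9/2 (h(y, X) = (1/4)*18 = 9/2)
l(E, A) = 9/2
1/(l(-158 + 126, 183) + 41935) = 1/(9/2 + 41935) = 1/(83879/2) = 2/83879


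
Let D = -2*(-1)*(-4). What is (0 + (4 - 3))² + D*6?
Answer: -47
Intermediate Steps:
D = -8 (D = 2*(-4) = -8)
(0 + (4 - 3))² + D*6 = (0 + (4 - 3))² - 8*6 = (0 + 1)² - 48 = 1² - 48 = 1 - 48 = -47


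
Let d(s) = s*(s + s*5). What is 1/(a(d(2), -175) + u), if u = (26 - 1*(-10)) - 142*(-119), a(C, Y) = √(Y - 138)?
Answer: 16934/286760669 - I*√313/286760669 ≈ 5.9053e-5 - 6.1695e-8*I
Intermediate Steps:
d(s) = 6*s² (d(s) = s*(s + 5*s) = s*(6*s) = 6*s²)
a(C, Y) = √(-138 + Y)
u = 16934 (u = (26 + 10) + 16898 = 36 + 16898 = 16934)
1/(a(d(2), -175) + u) = 1/(√(-138 - 175) + 16934) = 1/(√(-313) + 16934) = 1/(I*√313 + 16934) = 1/(16934 + I*√313)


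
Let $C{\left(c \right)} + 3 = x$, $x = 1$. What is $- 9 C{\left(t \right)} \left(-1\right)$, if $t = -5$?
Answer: $-18$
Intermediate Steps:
$C{\left(c \right)} = -2$ ($C{\left(c \right)} = -3 + 1 = -2$)
$- 9 C{\left(t \right)} \left(-1\right) = \left(-9\right) \left(-2\right) \left(-1\right) = 18 \left(-1\right) = -18$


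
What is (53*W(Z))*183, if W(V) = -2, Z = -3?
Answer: -19398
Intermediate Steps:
(53*W(Z))*183 = (53*(-2))*183 = -106*183 = -19398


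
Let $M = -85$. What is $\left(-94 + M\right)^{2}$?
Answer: $32041$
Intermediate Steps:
$\left(-94 + M\right)^{2} = \left(-94 - 85\right)^{2} = \left(-179\right)^{2} = 32041$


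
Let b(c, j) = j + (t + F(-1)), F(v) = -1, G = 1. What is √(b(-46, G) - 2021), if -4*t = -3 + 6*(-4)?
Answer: I*√8057/2 ≈ 44.88*I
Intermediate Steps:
t = 27/4 (t = -(-3 + 6*(-4))/4 = -(-3 - 24)/4 = -¼*(-27) = 27/4 ≈ 6.7500)
b(c, j) = 23/4 + j (b(c, j) = j + (27/4 - 1) = j + 23/4 = 23/4 + j)
√(b(-46, G) - 2021) = √((23/4 + 1) - 2021) = √(27/4 - 2021) = √(-8057/4) = I*√8057/2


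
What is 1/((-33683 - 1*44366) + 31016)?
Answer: -1/47033 ≈ -2.1262e-5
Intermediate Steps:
1/((-33683 - 1*44366) + 31016) = 1/((-33683 - 44366) + 31016) = 1/(-78049 + 31016) = 1/(-47033) = -1/47033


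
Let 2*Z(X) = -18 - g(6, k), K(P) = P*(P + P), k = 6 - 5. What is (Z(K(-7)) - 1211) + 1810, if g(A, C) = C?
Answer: 1179/2 ≈ 589.50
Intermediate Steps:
k = 1
K(P) = 2*P² (K(P) = P*(2*P) = 2*P²)
Z(X) = -19/2 (Z(X) = (-18 - 1*1)/2 = (-18 - 1)/2 = (½)*(-19) = -19/2)
(Z(K(-7)) - 1211) + 1810 = (-19/2 - 1211) + 1810 = -2441/2 + 1810 = 1179/2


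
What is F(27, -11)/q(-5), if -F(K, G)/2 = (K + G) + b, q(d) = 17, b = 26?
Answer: -84/17 ≈ -4.9412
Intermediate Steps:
F(K, G) = -52 - 2*G - 2*K (F(K, G) = -2*((K + G) + 26) = -2*((G + K) + 26) = -2*(26 + G + K) = -52 - 2*G - 2*K)
F(27, -11)/q(-5) = (-52 - 2*(-11) - 2*27)/17 = (-52 + 22 - 54)*(1/17) = -84*1/17 = -84/17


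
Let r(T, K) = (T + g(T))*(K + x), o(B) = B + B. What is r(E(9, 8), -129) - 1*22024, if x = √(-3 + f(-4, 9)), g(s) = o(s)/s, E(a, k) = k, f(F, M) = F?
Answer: -23314 + 10*I*√7 ≈ -23314.0 + 26.458*I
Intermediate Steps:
o(B) = 2*B
g(s) = 2 (g(s) = (2*s)/s = 2)
x = I*√7 (x = √(-3 - 4) = √(-7) = I*√7 ≈ 2.6458*I)
r(T, K) = (2 + T)*(K + I*√7) (r(T, K) = (T + 2)*(K + I*√7) = (2 + T)*(K + I*√7))
r(E(9, 8), -129) - 1*22024 = (2*(-129) - 129*8 + 2*I*√7 + I*8*√7) - 1*22024 = (-258 - 1032 + 2*I*√7 + 8*I*√7) - 22024 = (-1290 + 10*I*√7) - 22024 = -23314 + 10*I*√7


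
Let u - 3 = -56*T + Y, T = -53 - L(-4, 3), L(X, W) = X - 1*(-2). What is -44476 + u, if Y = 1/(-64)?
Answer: -2663489/64 ≈ -41617.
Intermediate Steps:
Y = -1/64 ≈ -0.015625
L(X, W) = 2 + X (L(X, W) = X + 2 = 2 + X)
T = -51 (T = -53 - (2 - 4) = -53 - 1*(-2) = -53 + 2 = -51)
u = 182975/64 (u = 3 + (-56*(-51) - 1/64) = 3 + (2856 - 1/64) = 3 + 182783/64 = 182975/64 ≈ 2859.0)
-44476 + u = -44476 + 182975/64 = -2663489/64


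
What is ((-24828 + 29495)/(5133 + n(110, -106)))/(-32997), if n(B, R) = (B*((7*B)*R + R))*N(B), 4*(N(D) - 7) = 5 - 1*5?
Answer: 359/159715346103 ≈ 2.2477e-9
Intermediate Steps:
N(D) = 7 (N(D) = 7 + (5 - 1*5)/4 = 7 + (5 - 5)/4 = 7 + (¼)*0 = 7 + 0 = 7)
n(B, R) = 7*B*(R + 7*B*R) (n(B, R) = (B*((7*B)*R + R))*7 = (B*(7*B*R + R))*7 = (B*(R + 7*B*R))*7 = 7*B*(R + 7*B*R))
((-24828 + 29495)/(5133 + n(110, -106)))/(-32997) = ((-24828 + 29495)/(5133 + 7*110*(-106)*(1 + 7*110)))/(-32997) = (4667/(5133 + 7*110*(-106)*(1 + 770)))*(-1/32997) = (4667/(5133 + 7*110*(-106)*771))*(-1/32997) = (4667/(5133 - 62929020))*(-1/32997) = (4667/(-62923887))*(-1/32997) = (4667*(-1/62923887))*(-1/32997) = -359/4840299*(-1/32997) = 359/159715346103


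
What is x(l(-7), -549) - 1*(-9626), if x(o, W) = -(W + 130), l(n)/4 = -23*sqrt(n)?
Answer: 10045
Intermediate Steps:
l(n) = -92*sqrt(n) (l(n) = 4*(-23*sqrt(n)) = -92*sqrt(n))
x(o, W) = -130 - W (x(o, W) = -(130 + W) = -130 - W)
x(l(-7), -549) - 1*(-9626) = (-130 - 1*(-549)) - 1*(-9626) = (-130 + 549) + 9626 = 419 + 9626 = 10045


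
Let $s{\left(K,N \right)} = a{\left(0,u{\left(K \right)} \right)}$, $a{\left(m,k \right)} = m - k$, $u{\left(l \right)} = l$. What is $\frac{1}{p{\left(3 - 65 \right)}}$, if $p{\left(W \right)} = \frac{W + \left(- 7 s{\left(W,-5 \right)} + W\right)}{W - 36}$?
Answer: $\frac{49}{279} \approx 0.17563$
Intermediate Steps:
$s{\left(K,N \right)} = - K$ ($s{\left(K,N \right)} = 0 - K = - K$)
$p{\left(W \right)} = \frac{9 W}{-36 + W}$ ($p{\left(W \right)} = \frac{W - \left(- W + 7 \left(-1\right) W\right)}{W - 36} = \frac{W + \left(7 W + W\right)}{-36 + W} = \frac{W + 8 W}{-36 + W} = \frac{9 W}{-36 + W}$)
$\frac{1}{p{\left(3 - 65 \right)}} = \frac{1}{9 \left(3 - 65\right) \frac{1}{-36 + \left(3 - 65\right)}} = \frac{1}{9 \left(-62\right) \frac{1}{-36 - 62}} = \frac{1}{9 \left(-62\right) \frac{1}{-98}} = \frac{1}{9 \left(-62\right) \left(- \frac{1}{98}\right)} = \frac{1}{\frac{279}{49}} = \frac{49}{279}$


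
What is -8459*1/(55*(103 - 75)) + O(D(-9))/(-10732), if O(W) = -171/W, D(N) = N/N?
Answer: -1028621/187810 ≈ -5.4769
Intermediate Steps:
D(N) = 1
-8459*1/(55*(103 - 75)) + O(D(-9))/(-10732) = -8459*1/(55*(103 - 75)) - 171/1/(-10732) = -8459/(55*28) - 171*1*(-1/10732) = -8459/1540 - 171*(-1/10732) = -8459*1/1540 + 171/10732 = -769/140 + 171/10732 = -1028621/187810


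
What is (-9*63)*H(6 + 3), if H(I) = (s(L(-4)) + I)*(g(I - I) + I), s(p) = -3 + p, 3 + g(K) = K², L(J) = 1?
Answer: -23814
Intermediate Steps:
g(K) = -3 + K²
H(I) = (-3 + I)*(-2 + I) (H(I) = ((-3 + 1) + I)*((-3 + (I - I)²) + I) = (-2 + I)*((-3 + 0²) + I) = (-2 + I)*((-3 + 0) + I) = (-2 + I)*(-3 + I) = (-3 + I)*(-2 + I))
(-9*63)*H(6 + 3) = (-9*63)*(6 + (6 + 3)² - 5*(6 + 3)) = -567*(6 + 9² - 5*9) = -567*(6 + 81 - 45) = -567*42 = -23814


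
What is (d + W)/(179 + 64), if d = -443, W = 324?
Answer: -119/243 ≈ -0.48971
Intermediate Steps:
(d + W)/(179 + 64) = (-443 + 324)/(179 + 64) = -119/243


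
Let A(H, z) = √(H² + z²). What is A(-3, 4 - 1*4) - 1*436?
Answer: -433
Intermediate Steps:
A(-3, 4 - 1*4) - 1*436 = √((-3)² + (4 - 1*4)²) - 1*436 = √(9 + (4 - 4)²) - 436 = √(9 + 0²) - 436 = √(9 + 0) - 436 = √9 - 436 = 3 - 436 = -433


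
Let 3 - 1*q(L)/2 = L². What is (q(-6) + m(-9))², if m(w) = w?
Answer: 5625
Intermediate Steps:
q(L) = 6 - 2*L²
(q(-6) + m(-9))² = ((6 - 2*(-6)²) - 9)² = ((6 - 2*36) - 9)² = ((6 - 72) - 9)² = (-66 - 9)² = (-75)² = 5625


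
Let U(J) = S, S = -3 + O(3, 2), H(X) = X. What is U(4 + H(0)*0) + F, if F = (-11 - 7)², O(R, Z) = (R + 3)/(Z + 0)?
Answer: 324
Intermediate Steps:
O(R, Z) = (3 + R)/Z
F = 324 (F = (-18)² = 324)
S = 0 (S = -3 + (3 + 3)/2 = -3 + (½)*6 = -3 + 3 = 0)
U(J) = 0
U(4 + H(0)*0) + F = 0 + 324 = 324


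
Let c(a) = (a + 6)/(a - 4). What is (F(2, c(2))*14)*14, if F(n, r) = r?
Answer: -784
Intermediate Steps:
c(a) = (6 + a)/(-4 + a)
(F(2, c(2))*14)*14 = (((6 + 2)/(-4 + 2))*14)*14 = ((8/(-2))*14)*14 = (-1/2*8*14)*14 = -4*14*14 = -56*14 = -784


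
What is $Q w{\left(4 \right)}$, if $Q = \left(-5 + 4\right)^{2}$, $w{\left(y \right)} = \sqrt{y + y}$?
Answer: $2 \sqrt{2} \approx 2.8284$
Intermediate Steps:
$w{\left(y \right)} = \sqrt{2} \sqrt{y}$ ($w{\left(y \right)} = \sqrt{2 y} = \sqrt{2} \sqrt{y}$)
$Q = 1$ ($Q = \left(-1\right)^{2} = 1$)
$Q w{\left(4 \right)} = 1 \sqrt{2} \sqrt{4} = 1 \sqrt{2} \cdot 2 = 1 \cdot 2 \sqrt{2} = 2 \sqrt{2}$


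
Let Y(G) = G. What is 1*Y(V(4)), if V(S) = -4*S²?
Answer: -64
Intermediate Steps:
1*Y(V(4)) = 1*(-4*4²) = 1*(-4*16) = 1*(-64) = -64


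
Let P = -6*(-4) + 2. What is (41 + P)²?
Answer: 4489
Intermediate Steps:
P = 26 (P = 24 + 2 = 26)
(41 + P)² = (41 + 26)² = 67² = 4489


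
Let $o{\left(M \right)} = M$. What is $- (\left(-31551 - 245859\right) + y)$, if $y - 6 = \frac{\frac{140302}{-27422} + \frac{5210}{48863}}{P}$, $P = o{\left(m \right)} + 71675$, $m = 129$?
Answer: $\frac{13344755333202785891}{48105850419772} \approx 2.774 \cdot 10^{5}$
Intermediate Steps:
$P = 71804$ ($P = 129 + 71675 = 71804$)
$y = \frac{288631746164629}{48105850419772}$ ($y = 6 + \frac{\frac{140302}{-27422} + \frac{5210}{48863}}{71804} = 6 + \left(140302 \left(- \frac{1}{27422}\right) + 5210 \cdot \frac{1}{48863}\right) \frac{1}{71804} = 6 + \left(- \frac{70151}{13711} + \frac{5210}{48863}\right) \frac{1}{71804} = 6 - \frac{3356354003}{48105850419772} = \frac{288631746164629}{48105850419772} \approx 5.9999$)
$- (\left(-31551 - 245859\right) + y) = - (\left(-31551 - 245859\right) + \frac{288631746164629}{48105850419772}) = - (-277410 + \frac{288631746164629}{48105850419772}) = \left(-1\right) \left(- \frac{13344755333202785891}{48105850419772}\right) = \frac{13344755333202785891}{48105850419772}$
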